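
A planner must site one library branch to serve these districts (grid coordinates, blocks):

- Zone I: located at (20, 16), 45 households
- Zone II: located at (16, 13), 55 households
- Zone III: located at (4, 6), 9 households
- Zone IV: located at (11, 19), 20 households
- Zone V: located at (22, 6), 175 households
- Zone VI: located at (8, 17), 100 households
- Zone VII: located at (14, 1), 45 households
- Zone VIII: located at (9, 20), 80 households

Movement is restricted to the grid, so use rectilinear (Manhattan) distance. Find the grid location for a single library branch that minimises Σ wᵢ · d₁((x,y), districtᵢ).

(16, 13)

Manhattan distance separates: Σwᵢ(|x−xᵢ|+|y−yᵢ|) = Σwᵢ|x−xᵢ| + Σwᵢ|y−yᵢ|, so x and y are optimised independently as 1-D weighted medians.
Total weight W = 529; half = 264.5.
x-coordinate, sorted with cumulative weight:
  x=4 (Zone III, w=9) cum 9
  x=8 (Zone VI, w=100) cum 109
  x=9 (Zone VIII, w=80) cum 189
  x=11 (Zone IV, w=20) cum 209
  x=14 (Zone VII, w=45) cum 254
  x=16 (Zone II, w=55) cum 309  ← median
  x=20 (Zone I, w=45) cum 354
  x=22 (Zone V, w=175) cum 529
⇒ x* = 16
y-coordinate, sorted with cumulative weight:
  y=1 (Zone VII, w=45) cum 45
  y=6 (Zone III, w=9) cum 54
  y=6 (Zone V, w=175) cum 229
  y=13 (Zone II, w=55) cum 284  ← median
  y=16 (Zone I, w=45) cum 329
  y=17 (Zone VI, w=100) cum 429
  y=19 (Zone IV, w=20) cum 449
  y=20 (Zone VIII, w=80) cum 529
⇒ y* = 13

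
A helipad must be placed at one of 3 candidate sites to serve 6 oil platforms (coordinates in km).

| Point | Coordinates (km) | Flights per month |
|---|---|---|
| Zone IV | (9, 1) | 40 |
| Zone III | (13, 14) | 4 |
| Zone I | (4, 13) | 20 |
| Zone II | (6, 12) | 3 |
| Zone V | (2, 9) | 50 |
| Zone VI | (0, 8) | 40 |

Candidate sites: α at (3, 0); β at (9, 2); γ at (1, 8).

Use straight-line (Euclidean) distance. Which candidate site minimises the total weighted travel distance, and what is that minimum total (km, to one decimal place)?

Total weighted distance at each candidate:
  α (3, 0): total = 1404.5
  β (9, 2): total = 1291.2
  γ (1, 8): total = 725.4
Minimum is at γ with total 725.4 km.

γ, total 725.4 km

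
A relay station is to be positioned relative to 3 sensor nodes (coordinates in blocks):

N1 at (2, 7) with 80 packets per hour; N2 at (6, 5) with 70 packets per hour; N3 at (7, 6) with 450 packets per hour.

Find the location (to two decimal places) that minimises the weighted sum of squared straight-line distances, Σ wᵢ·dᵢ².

The minimiser of Σwᵢ‖p−pᵢ‖² is the weighted centroid p* = (Σwᵢpᵢ)/(Σwᵢ).
Σwᵢ = 600.
Σwᵢxᵢ = 80·2 + 70·6 + 450·7 = 3730.
Σwᵢyᵢ = 80·7 + 70·5 + 450·6 = 3610.
x* = 3730/600 = 6.22, y* = 3610/600 = 6.02.

(6.22, 6.02)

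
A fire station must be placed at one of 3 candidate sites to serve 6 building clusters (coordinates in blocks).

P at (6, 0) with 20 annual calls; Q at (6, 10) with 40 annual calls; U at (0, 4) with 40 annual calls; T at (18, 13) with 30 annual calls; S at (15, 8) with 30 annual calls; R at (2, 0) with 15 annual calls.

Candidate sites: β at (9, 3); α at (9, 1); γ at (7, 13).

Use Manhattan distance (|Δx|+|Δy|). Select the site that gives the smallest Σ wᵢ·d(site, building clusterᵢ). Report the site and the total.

Total weighted distance at each candidate:
  β (9, 3): total = 1970
  α (9, 1): total = 2180
  γ (7, 13): total = 2070
Minimum is at β with total 1970 blocks.

β, total 1970 blocks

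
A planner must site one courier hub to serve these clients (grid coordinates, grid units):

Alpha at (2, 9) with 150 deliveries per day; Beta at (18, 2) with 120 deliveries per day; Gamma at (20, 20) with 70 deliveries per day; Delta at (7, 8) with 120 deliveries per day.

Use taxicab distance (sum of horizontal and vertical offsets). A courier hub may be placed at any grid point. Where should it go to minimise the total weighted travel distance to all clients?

(7, 8)

Manhattan distance separates: Σwᵢ(|x−xᵢ|+|y−yᵢ|) = Σwᵢ|x−xᵢ| + Σwᵢ|y−yᵢ|, so x and y are optimised independently as 1-D weighted medians.
Total weight W = 460; half = 230.
x-coordinate, sorted with cumulative weight:
  x=2 (Alpha, w=150) cum 150
  x=7 (Delta, w=120) cum 270  ← median
  x=18 (Beta, w=120) cum 390
  x=20 (Gamma, w=70) cum 460
⇒ x* = 7
y-coordinate, sorted with cumulative weight:
  y=2 (Beta, w=120) cum 120
  y=8 (Delta, w=120) cum 240  ← median
  y=9 (Alpha, w=150) cum 390
  y=20 (Gamma, w=70) cum 460
⇒ y* = 8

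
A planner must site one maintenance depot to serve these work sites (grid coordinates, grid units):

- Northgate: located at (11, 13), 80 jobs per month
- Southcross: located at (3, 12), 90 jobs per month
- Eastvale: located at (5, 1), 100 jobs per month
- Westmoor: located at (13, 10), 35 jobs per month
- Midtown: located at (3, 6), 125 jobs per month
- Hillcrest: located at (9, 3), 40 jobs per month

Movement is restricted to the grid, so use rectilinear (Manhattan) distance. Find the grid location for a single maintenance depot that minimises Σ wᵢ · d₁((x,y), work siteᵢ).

Manhattan distance separates: Σwᵢ(|x−xᵢ|+|y−yᵢ|) = Σwᵢ|x−xᵢ| + Σwᵢ|y−yᵢ|, so x and y are optimised independently as 1-D weighted medians.
Total weight W = 470; half = 235.
x-coordinate, sorted with cumulative weight:
  x=3 (Southcross, w=90) cum 90
  x=3 (Midtown, w=125) cum 215
  x=5 (Eastvale, w=100) cum 315  ← median
  x=9 (Hillcrest, w=40) cum 355
  x=11 (Northgate, w=80) cum 435
  x=13 (Westmoor, w=35) cum 470
⇒ x* = 5
y-coordinate, sorted with cumulative weight:
  y=1 (Eastvale, w=100) cum 100
  y=3 (Hillcrest, w=40) cum 140
  y=6 (Midtown, w=125) cum 265  ← median
  y=10 (Westmoor, w=35) cum 300
  y=12 (Southcross, w=90) cum 390
  y=13 (Northgate, w=80) cum 470
⇒ y* = 6

(5, 6)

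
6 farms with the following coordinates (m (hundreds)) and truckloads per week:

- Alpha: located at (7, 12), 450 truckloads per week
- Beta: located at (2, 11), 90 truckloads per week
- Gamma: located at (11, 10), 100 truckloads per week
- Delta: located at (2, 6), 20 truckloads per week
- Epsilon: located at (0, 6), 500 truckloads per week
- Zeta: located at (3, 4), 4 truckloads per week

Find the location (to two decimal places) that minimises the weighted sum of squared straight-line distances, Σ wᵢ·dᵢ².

(3.85, 9.04)

The minimiser of Σwᵢ‖p−pᵢ‖² is the weighted centroid p* = (Σwᵢpᵢ)/(Σwᵢ).
Σwᵢ = 1164.
Σwᵢxᵢ = 450·7 + 90·2 + 100·11 + 20·2 + 500·0 + 4·3 = 4482.
Σwᵢyᵢ = 450·12 + 90·11 + 100·10 + 20·6 + 500·6 + 4·4 = 10526.
x* = 4482/1164 = 3.85, y* = 10526/1164 = 9.04.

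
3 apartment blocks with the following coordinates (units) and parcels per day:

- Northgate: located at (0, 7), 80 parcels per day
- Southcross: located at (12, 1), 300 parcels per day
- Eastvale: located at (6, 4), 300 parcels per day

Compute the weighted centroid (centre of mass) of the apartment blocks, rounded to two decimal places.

The minimiser of Σwᵢ‖p−pᵢ‖² is the weighted centroid p* = (Σwᵢpᵢ)/(Σwᵢ).
Σwᵢ = 680.
Σwᵢxᵢ = 80·0 + 300·12 + 300·6 = 5400.
Σwᵢyᵢ = 80·7 + 300·1 + 300·4 = 2060.
x* = 5400/680 = 7.94, y* = 2060/680 = 3.03.

(7.94, 3.03)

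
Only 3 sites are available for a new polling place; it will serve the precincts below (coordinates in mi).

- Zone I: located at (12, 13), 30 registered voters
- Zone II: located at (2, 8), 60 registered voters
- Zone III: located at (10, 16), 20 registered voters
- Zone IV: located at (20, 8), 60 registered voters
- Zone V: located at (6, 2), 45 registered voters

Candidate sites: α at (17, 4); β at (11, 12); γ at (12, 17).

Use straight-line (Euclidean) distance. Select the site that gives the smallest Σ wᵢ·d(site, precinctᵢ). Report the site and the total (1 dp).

β, total 1809.9 mi

Total weighted distance at each candidate:
  α (17, 4): total = 2321.3
  β (11, 12): total = 1809.9
  γ (12, 17): total = 2421.4
Minimum is at β with total 1809.9 mi.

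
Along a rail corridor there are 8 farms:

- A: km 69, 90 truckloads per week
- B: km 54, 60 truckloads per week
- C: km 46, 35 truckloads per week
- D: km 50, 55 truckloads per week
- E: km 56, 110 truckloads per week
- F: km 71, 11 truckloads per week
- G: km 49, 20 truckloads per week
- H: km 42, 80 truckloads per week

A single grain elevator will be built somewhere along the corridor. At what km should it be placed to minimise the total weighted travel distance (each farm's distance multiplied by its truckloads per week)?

x = 54

For a sum of weighted absolute distances on a line, the optimum is the weighted median (not the mean). Total weight W = 461; half-weight = 230.5.
Sort by position and accumulate weight:
  km 42 (H, w=80) → cum 80
  km 46 (C, w=35) → cum 115
  km 49 (G, w=20) → cum 135
  km 50 (D, w=55) → cum 190
  km 54 (B, w=60) → cum 250  ≥ 230.5 → median here
  km 56 (E, w=110) → cum 360
  km 69 (A, w=90) → cum 450
  km 71 (F, w=11) → cum 461
Optimal location: km 54.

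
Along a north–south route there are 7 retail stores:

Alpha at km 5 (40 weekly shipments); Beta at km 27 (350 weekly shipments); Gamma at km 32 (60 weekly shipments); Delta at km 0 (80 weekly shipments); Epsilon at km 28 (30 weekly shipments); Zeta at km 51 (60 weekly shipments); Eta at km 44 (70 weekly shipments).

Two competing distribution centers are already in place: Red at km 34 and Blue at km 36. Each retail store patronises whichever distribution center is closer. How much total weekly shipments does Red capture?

560

The indifferent point is the midpoint (34+36)/2 = 35; retail stores left of it (closer to Red at 34) go to Red, those right go to Blue.
  Delta at 0 (w=80) → Red
  Alpha at 5 (w=40) → Red
  Beta at 27 (w=350) → Red
  Epsilon at 28 (w=30) → Red
  Gamma at 32 (w=60) → Red
  Eta at 44 (w=70) → Blue
  Zeta at 51 (w=60) → Blue
Red captures 560; Blue captures 130.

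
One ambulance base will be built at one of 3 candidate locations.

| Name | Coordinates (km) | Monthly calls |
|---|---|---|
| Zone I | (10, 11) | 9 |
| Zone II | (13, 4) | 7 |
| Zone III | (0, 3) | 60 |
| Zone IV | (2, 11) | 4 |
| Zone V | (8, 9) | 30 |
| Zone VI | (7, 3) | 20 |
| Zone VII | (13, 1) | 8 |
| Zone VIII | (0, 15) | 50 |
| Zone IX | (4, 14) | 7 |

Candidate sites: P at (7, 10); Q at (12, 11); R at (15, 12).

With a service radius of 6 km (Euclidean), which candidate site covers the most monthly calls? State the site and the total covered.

Coverage radius r = 6 km; a point is covered iff (Δx)²+(Δy)² ≤ 6² = 36.
  P (7, 10): covers {Zone I, Zone IV, Zone V, Zone IX} → 50
  Q (12, 11): covers {Zone I, Zone V} → 39
  R (15, 12): covers {Zone I} → 9
Maximum coverage at P: 50 monthly calls.

P, covering 50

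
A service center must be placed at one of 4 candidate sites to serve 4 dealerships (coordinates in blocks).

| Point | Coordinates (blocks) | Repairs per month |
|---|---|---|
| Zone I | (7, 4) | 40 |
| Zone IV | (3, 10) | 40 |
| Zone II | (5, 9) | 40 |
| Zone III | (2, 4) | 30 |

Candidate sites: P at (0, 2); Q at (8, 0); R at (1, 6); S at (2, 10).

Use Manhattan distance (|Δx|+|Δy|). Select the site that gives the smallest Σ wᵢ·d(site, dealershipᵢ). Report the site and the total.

Total weighted distance at each candidate:
  P (0, 2): total = 1400
  Q (8, 0): total = 1580
  R (1, 6): total = 930
  S (2, 10): total = 820
Minimum is at S with total 820 blocks.

S, total 820 blocks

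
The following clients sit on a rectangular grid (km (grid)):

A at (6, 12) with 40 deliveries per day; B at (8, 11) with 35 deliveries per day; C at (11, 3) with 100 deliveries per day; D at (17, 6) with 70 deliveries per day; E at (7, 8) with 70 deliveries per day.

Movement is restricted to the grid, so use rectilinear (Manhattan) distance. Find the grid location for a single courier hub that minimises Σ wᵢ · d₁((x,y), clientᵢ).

Manhattan distance separates: Σwᵢ(|x−xᵢ|+|y−yᵢ|) = Σwᵢ|x−xᵢ| + Σwᵢ|y−yᵢ|, so x and y are optimised independently as 1-D weighted medians.
Total weight W = 315; half = 157.5.
x-coordinate, sorted with cumulative weight:
  x=6 (A, w=40) cum 40
  x=7 (E, w=70) cum 110
  x=8 (B, w=35) cum 145
  x=11 (C, w=100) cum 245  ← median
  x=17 (D, w=70) cum 315
⇒ x* = 11
y-coordinate, sorted with cumulative weight:
  y=3 (C, w=100) cum 100
  y=6 (D, w=70) cum 170  ← median
  y=8 (E, w=70) cum 240
  y=11 (B, w=35) cum 275
  y=12 (A, w=40) cum 315
⇒ y* = 6

(11, 6)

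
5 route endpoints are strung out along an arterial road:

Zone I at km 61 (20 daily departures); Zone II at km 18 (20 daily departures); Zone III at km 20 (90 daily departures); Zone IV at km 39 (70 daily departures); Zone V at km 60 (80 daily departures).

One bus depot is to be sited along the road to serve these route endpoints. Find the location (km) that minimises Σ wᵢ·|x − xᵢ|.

x = 39

For a sum of weighted absolute distances on a line, the optimum is the weighted median (not the mean). Total weight W = 280; half-weight = 140.
Sort by position and accumulate weight:
  km 18 (Zone II, w=20) → cum 20
  km 20 (Zone III, w=90) → cum 110
  km 39 (Zone IV, w=70) → cum 180  ≥ 140 → median here
  km 60 (Zone V, w=80) → cum 260
  km 61 (Zone I, w=20) → cum 280
Optimal location: km 39.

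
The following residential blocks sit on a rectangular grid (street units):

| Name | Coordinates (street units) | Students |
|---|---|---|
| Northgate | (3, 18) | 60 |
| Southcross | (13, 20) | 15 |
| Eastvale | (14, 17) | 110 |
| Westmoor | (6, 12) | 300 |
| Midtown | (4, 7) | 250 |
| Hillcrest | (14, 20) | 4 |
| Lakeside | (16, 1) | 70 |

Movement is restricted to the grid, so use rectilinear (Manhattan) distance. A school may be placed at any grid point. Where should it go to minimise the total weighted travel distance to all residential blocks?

Manhattan distance separates: Σwᵢ(|x−xᵢ|+|y−yᵢ|) = Σwᵢ|x−xᵢ| + Σwᵢ|y−yᵢ|, so x and y are optimised independently as 1-D weighted medians.
Total weight W = 809; half = 404.5.
x-coordinate, sorted with cumulative weight:
  x=3 (Northgate, w=60) cum 60
  x=4 (Midtown, w=250) cum 310
  x=6 (Westmoor, w=300) cum 610  ← median
  x=13 (Southcross, w=15) cum 625
  x=14 (Eastvale, w=110) cum 735
  x=14 (Hillcrest, w=4) cum 739
  x=16 (Lakeside, w=70) cum 809
⇒ x* = 6
y-coordinate, sorted with cumulative weight:
  y=1 (Lakeside, w=70) cum 70
  y=7 (Midtown, w=250) cum 320
  y=12 (Westmoor, w=300) cum 620  ← median
  y=17 (Eastvale, w=110) cum 730
  y=18 (Northgate, w=60) cum 790
  y=20 (Southcross, w=15) cum 805
  y=20 (Hillcrest, w=4) cum 809
⇒ y* = 12

(6, 12)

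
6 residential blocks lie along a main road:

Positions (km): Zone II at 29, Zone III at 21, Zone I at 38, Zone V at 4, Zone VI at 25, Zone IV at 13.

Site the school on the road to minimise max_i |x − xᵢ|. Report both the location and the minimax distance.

location 21, max distance 17

The 1-center on a line is the midpoint of the two extreme points: leftmost at 4, rightmost at 38.
Optimal location = (4 + 38)/2 = 21; maximum distance = (38 − 4)/2 = 17.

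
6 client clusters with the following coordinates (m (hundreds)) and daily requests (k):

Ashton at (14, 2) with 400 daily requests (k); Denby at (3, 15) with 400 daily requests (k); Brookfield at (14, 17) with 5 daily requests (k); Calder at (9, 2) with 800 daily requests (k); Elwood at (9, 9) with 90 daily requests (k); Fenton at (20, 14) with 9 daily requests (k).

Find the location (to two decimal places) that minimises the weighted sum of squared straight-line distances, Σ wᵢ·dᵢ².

(8.84, 5.53)

The minimiser of Σwᵢ‖p−pᵢ‖² is the weighted centroid p* = (Σwᵢpᵢ)/(Σwᵢ).
Σwᵢ = 1704.
Σwᵢxᵢ = 400·14 + 400·3 + 5·14 + 800·9 + 90·9 + 9·20 = 15060.
Σwᵢyᵢ = 400·2 + 400·15 + 5·17 + 800·2 + 90·9 + 9·14 = 9421.
x* = 15060/1704 = 8.84, y* = 9421/1704 = 5.53.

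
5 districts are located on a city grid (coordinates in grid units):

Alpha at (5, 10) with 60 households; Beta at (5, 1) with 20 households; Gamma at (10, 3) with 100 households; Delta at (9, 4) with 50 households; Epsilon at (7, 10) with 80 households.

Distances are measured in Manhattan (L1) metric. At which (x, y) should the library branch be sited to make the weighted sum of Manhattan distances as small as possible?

Manhattan distance separates: Σwᵢ(|x−xᵢ|+|y−yᵢ|) = Σwᵢ|x−xᵢ| + Σwᵢ|y−yᵢ|, so x and y are optimised independently as 1-D weighted medians.
Total weight W = 310; half = 155.
x-coordinate, sorted with cumulative weight:
  x=5 (Alpha, w=60) cum 60
  x=5 (Beta, w=20) cum 80
  x=7 (Epsilon, w=80) cum 160  ← median
  x=9 (Delta, w=50) cum 210
  x=10 (Gamma, w=100) cum 310
⇒ x* = 7
y-coordinate, sorted with cumulative weight:
  y=1 (Beta, w=20) cum 20
  y=3 (Gamma, w=100) cum 120
  y=4 (Delta, w=50) cum 170  ← median
  y=10 (Alpha, w=60) cum 230
  y=10 (Epsilon, w=80) cum 310
⇒ y* = 4

(7, 4)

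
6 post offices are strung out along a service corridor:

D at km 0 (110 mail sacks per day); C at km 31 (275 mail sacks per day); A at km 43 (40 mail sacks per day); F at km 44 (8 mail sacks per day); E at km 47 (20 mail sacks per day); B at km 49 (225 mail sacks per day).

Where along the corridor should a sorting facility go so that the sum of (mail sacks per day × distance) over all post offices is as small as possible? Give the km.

For a sum of weighted absolute distances on a line, the optimum is the weighted median (not the mean). Total weight W = 678; half-weight = 339.
Sort by position and accumulate weight:
  km 0 (D, w=110) → cum 110
  km 31 (C, w=275) → cum 385  ≥ 339 → median here
  km 43 (A, w=40) → cum 425
  km 44 (F, w=8) → cum 433
  km 47 (E, w=20) → cum 453
  km 49 (B, w=225) → cum 678
Optimal location: km 31.

x = 31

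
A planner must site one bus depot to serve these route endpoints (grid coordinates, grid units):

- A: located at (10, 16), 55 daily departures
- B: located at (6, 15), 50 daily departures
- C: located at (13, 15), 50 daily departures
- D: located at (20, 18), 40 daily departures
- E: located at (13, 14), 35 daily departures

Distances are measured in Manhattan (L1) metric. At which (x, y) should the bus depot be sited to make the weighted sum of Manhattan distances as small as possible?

Manhattan distance separates: Σwᵢ(|x−xᵢ|+|y−yᵢ|) = Σwᵢ|x−xᵢ| + Σwᵢ|y−yᵢ|, so x and y are optimised independently as 1-D weighted medians.
Total weight W = 230; half = 115.
x-coordinate, sorted with cumulative weight:
  x=6 (B, w=50) cum 50
  x=10 (A, w=55) cum 105
  x=13 (C, w=50) cum 155  ← median
  x=13 (E, w=35) cum 190
  x=20 (D, w=40) cum 230
⇒ x* = 13
y-coordinate, sorted with cumulative weight:
  y=14 (E, w=35) cum 35
  y=15 (B, w=50) cum 85
  y=15 (C, w=50) cum 135  ← median
  y=16 (A, w=55) cum 190
  y=18 (D, w=40) cum 230
⇒ y* = 15

(13, 15)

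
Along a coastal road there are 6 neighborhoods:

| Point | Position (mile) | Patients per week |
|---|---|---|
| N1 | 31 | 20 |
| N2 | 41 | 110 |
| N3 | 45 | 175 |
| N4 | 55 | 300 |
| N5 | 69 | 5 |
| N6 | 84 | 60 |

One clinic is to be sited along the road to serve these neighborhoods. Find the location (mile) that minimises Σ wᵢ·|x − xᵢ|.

x = 55

For a sum of weighted absolute distances on a line, the optimum is the weighted median (not the mean). Total weight W = 670; half-weight = 335.
Sort by position and accumulate weight:
  mile 31 (N1, w=20) → cum 20
  mile 41 (N2, w=110) → cum 130
  mile 45 (N3, w=175) → cum 305
  mile 55 (N4, w=300) → cum 605  ≥ 335 → median here
  mile 69 (N5, w=5) → cum 610
  mile 84 (N6, w=60) → cum 670
Optimal location: mile 55.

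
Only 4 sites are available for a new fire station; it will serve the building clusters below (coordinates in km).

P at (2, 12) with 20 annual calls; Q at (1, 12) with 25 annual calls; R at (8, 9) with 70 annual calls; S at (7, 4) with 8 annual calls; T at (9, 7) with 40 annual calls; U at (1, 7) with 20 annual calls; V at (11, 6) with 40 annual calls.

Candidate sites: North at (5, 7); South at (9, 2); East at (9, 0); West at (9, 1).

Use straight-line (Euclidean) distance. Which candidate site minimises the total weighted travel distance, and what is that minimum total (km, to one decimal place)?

Total weighted distance at each candidate:
  North (5, 7): total = 1041.2
  South (9, 2): total = 1649.5
  East (9, 0): total = 2053.6
  West (9, 1): total = 1849.4
Minimum is at North with total 1041.2 km.

North, total 1041.2 km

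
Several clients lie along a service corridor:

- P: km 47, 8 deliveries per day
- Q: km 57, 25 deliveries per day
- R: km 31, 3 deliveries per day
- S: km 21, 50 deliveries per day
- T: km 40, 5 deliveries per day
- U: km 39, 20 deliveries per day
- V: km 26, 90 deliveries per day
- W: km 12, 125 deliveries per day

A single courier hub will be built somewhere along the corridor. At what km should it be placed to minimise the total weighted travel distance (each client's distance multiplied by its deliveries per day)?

For a sum of weighted absolute distances on a line, the optimum is the weighted median (not the mean). Total weight W = 326; half-weight = 163.
Sort by position and accumulate weight:
  km 12 (W, w=125) → cum 125
  km 21 (S, w=50) → cum 175  ≥ 163 → median here
  km 26 (V, w=90) → cum 265
  km 31 (R, w=3) → cum 268
  km 39 (U, w=20) → cum 288
  km 40 (T, w=5) → cum 293
  km 47 (P, w=8) → cum 301
  km 57 (Q, w=25) → cum 326
Optimal location: km 21.

x = 21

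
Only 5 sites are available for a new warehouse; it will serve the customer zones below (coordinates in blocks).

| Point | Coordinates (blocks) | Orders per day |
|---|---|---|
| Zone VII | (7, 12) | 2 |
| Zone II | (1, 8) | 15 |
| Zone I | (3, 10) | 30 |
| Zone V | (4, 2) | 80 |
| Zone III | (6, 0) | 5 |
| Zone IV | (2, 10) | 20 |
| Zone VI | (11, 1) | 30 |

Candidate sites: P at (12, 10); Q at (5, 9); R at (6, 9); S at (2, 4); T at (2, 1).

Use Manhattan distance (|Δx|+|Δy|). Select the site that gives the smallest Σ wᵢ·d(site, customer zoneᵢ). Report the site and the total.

S, total 1151 blocks

Total weighted distance at each candidate:
  P (12, 10): total = 2339
  Q (5, 9): total = 1365
  R (6, 9): total = 1473
  S (2, 4): total = 1151
  T (2, 1): total = 1167
Minimum is at S with total 1151 blocks.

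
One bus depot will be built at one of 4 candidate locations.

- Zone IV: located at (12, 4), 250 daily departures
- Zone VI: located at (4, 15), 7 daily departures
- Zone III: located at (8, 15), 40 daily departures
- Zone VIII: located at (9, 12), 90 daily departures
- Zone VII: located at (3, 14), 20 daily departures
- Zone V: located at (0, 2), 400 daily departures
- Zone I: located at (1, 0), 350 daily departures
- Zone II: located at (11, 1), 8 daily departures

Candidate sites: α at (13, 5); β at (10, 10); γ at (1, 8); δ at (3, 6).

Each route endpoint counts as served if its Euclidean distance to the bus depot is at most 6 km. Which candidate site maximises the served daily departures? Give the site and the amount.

Coverage radius r = 6 km; a point is covered iff (Δx)²+(Δy)² ≤ 6² = 36.
  α (13, 5): covers {Zone IV, Zone II} → 258
  β (10, 10): covers {Zone III, Zone VIII} → 130
  γ (1, 8): covers {none} → 0
  δ (3, 6): covers {Zone V} → 400
Maximum coverage at δ: 400 daily departures.

δ, covering 400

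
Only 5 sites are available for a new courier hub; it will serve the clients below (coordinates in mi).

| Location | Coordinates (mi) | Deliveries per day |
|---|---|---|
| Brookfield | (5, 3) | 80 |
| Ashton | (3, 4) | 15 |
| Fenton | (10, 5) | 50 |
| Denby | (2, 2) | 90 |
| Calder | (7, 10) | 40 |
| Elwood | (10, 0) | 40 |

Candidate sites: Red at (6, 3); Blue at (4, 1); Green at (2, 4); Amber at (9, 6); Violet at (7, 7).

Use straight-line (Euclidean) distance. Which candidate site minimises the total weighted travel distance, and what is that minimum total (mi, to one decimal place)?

Red, total 1205.0 mi

Total weighted distance at each candidate:
  Red (6, 3): total = 1205.0
  Blue (4, 1): total = 1410.9
  Green (2, 4): total = 1521.3
  Amber (9, 6): total = 1713.4
  Violet (7, 7): total = 1674.1
Minimum is at Red with total 1205.0 mi.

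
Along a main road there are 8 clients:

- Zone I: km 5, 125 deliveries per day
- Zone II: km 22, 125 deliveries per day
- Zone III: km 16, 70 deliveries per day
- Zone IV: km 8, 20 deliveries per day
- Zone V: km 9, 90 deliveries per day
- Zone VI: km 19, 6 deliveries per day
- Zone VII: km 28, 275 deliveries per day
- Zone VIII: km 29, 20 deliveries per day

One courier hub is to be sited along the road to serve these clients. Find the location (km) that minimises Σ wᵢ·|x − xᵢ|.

For a sum of weighted absolute distances on a line, the optimum is the weighted median (not the mean). Total weight W = 731; half-weight = 365.5.
Sort by position and accumulate weight:
  km 5 (Zone I, w=125) → cum 125
  km 8 (Zone IV, w=20) → cum 145
  km 9 (Zone V, w=90) → cum 235
  km 16 (Zone III, w=70) → cum 305
  km 19 (Zone VI, w=6) → cum 311
  km 22 (Zone II, w=125) → cum 436  ≥ 365.5 → median here
  km 28 (Zone VII, w=275) → cum 711
  km 29 (Zone VIII, w=20) → cum 731
Optimal location: km 22.

x = 22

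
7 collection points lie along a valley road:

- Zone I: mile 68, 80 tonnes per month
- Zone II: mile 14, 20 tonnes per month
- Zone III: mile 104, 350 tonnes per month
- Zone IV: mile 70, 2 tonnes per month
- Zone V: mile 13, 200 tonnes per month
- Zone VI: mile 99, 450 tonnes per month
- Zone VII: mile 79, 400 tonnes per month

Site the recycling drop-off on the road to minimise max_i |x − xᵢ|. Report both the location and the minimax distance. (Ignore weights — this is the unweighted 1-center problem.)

The 1-center on a line is the midpoint of the two extreme points: leftmost at 13, rightmost at 104.
Optimal location = (13 + 104)/2 = 58.5; maximum distance = (104 − 13)/2 = 45.5.

location 58.5, max distance 45.5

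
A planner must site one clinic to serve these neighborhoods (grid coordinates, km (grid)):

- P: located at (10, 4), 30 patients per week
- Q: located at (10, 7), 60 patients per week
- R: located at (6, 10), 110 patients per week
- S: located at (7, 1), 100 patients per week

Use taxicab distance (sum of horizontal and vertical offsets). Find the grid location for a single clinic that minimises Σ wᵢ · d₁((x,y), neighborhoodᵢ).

(7, 7)

Manhattan distance separates: Σwᵢ(|x−xᵢ|+|y−yᵢ|) = Σwᵢ|x−xᵢ| + Σwᵢ|y−yᵢ|, so x and y are optimised independently as 1-D weighted medians.
Total weight W = 300; half = 150.
x-coordinate, sorted with cumulative weight:
  x=6 (R, w=110) cum 110
  x=7 (S, w=100) cum 210  ← median
  x=10 (P, w=30) cum 240
  x=10 (Q, w=60) cum 300
⇒ x* = 7
y-coordinate, sorted with cumulative weight:
  y=1 (S, w=100) cum 100
  y=4 (P, w=30) cum 130
  y=7 (Q, w=60) cum 190  ← median
  y=10 (R, w=110) cum 300
⇒ y* = 7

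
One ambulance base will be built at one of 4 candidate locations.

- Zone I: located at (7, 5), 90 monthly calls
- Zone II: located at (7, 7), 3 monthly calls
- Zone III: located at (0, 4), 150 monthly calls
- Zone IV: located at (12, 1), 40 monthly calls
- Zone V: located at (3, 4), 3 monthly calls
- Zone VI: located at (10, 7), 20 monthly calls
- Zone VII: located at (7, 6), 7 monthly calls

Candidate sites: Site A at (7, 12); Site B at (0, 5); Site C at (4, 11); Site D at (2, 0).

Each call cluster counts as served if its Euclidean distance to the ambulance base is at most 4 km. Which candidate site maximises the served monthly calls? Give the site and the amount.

Coverage radius r = 4 km; a point is covered iff (Δx)²+(Δy)² ≤ 4² = 16.
  Site A (7, 12): covers {none} → 0
  Site B (0, 5): covers {Zone III, Zone V} → 153
  Site C (4, 11): covers {none} → 0
  Site D (2, 0): covers {none} → 0
Maximum coverage at Site B: 153 monthly calls.

Site B, covering 153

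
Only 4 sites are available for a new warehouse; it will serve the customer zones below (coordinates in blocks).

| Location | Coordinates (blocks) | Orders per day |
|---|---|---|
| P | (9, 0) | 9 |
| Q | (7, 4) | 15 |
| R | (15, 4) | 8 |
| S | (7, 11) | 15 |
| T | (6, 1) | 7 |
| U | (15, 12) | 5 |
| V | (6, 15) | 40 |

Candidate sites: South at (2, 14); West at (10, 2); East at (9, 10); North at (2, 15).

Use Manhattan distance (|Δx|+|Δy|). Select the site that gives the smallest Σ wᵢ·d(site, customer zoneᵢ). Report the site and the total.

East, total 795 blocks

Total weighted distance at each candidate:
  South (2, 14): total = 1112
  West (10, 2): total = 1128
  East (9, 10): total = 795
  North (2, 15): total = 1131
Minimum is at East with total 795 blocks.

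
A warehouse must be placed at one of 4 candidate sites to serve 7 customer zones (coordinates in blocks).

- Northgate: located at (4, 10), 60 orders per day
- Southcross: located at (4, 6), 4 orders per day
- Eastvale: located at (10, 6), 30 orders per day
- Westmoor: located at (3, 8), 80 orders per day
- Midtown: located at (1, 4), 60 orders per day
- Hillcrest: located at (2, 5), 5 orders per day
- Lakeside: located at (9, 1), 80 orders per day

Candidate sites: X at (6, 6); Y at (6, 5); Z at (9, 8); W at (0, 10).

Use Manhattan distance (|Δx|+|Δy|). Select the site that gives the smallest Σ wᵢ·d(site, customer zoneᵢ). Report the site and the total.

X, total 1973 blocks

Total weighted distance at each candidate:
  X (6, 6): total = 1973
  Y (6, 5): total = 2002
  Z (9, 8): total = 2348
  W (0, 10): total = 2987
Minimum is at X with total 1973 blocks.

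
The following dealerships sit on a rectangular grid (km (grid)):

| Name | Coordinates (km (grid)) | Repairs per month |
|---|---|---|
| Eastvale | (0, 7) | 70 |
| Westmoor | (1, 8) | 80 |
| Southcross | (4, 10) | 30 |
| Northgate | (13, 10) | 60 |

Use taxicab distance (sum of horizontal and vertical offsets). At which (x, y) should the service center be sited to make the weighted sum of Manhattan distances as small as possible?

(1, 8)

Manhattan distance separates: Σwᵢ(|x−xᵢ|+|y−yᵢ|) = Σwᵢ|x−xᵢ| + Σwᵢ|y−yᵢ|, so x and y are optimised independently as 1-D weighted medians.
Total weight W = 240; half = 120.
x-coordinate, sorted with cumulative weight:
  x=0 (Eastvale, w=70) cum 70
  x=1 (Westmoor, w=80) cum 150  ← median
  x=4 (Southcross, w=30) cum 180
  x=13 (Northgate, w=60) cum 240
⇒ x* = 1
y-coordinate, sorted with cumulative weight:
  y=7 (Eastvale, w=70) cum 70
  y=8 (Westmoor, w=80) cum 150  ← median
  y=10 (Southcross, w=30) cum 180
  y=10 (Northgate, w=60) cum 240
⇒ y* = 8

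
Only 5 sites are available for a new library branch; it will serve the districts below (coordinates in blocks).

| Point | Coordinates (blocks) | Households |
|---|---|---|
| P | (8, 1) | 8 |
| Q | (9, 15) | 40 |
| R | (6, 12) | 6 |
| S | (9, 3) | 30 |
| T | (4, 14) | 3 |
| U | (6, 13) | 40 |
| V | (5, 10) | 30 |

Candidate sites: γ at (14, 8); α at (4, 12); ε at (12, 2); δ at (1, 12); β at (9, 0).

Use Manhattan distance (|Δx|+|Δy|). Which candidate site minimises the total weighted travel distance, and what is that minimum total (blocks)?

α, total 1088 blocks

Total weighted distance at each candidate:
  γ (14, 8): total = 1854
  α (4, 12): total = 1088
  ε (12, 2): total = 2086
  δ (1, 12): total = 1559
  β (9, 0): total = 1913
Minimum is at α with total 1088 blocks.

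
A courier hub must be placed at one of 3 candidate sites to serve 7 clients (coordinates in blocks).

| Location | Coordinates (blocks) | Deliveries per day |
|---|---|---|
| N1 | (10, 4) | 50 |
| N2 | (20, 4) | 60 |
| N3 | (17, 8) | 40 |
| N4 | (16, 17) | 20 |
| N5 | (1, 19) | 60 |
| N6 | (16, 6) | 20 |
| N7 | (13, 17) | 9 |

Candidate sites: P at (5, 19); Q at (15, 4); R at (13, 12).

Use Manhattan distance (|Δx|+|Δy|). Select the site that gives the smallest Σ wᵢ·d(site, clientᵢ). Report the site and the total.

Total weighted distance at each candidate:
  P (5, 19): total = 4790
  Q (15, 4): total = 3005
  R (13, 12): total = 3295
Minimum is at Q with total 3005 blocks.

Q, total 3005 blocks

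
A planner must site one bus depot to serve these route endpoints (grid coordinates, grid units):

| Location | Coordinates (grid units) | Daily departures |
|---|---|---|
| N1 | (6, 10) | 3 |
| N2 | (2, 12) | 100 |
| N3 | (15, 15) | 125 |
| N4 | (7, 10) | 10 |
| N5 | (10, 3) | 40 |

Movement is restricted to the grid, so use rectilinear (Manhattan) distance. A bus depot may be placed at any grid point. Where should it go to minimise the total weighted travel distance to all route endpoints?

Manhattan distance separates: Σwᵢ(|x−xᵢ|+|y−yᵢ|) = Σwᵢ|x−xᵢ| + Σwᵢ|y−yᵢ|, so x and y are optimised independently as 1-D weighted medians.
Total weight W = 278; half = 139.
x-coordinate, sorted with cumulative weight:
  x=2 (N2, w=100) cum 100
  x=6 (N1, w=3) cum 103
  x=7 (N4, w=10) cum 113
  x=10 (N5, w=40) cum 153  ← median
  x=15 (N3, w=125) cum 278
⇒ x* = 10
y-coordinate, sorted with cumulative weight:
  y=3 (N5, w=40) cum 40
  y=10 (N1, w=3) cum 43
  y=10 (N4, w=10) cum 53
  y=12 (N2, w=100) cum 153  ← median
  y=15 (N3, w=125) cum 278
⇒ y* = 12

(10, 12)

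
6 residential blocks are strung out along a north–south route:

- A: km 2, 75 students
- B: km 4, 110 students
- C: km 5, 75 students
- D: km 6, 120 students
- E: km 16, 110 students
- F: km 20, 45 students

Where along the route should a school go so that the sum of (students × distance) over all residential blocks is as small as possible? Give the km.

For a sum of weighted absolute distances on a line, the optimum is the weighted median (not the mean). Total weight W = 535; half-weight = 267.5.
Sort by position and accumulate weight:
  km 2 (A, w=75) → cum 75
  km 4 (B, w=110) → cum 185
  km 5 (C, w=75) → cum 260
  km 6 (D, w=120) → cum 380  ≥ 267.5 → median here
  km 16 (E, w=110) → cum 490
  km 20 (F, w=45) → cum 535
Optimal location: km 6.

x = 6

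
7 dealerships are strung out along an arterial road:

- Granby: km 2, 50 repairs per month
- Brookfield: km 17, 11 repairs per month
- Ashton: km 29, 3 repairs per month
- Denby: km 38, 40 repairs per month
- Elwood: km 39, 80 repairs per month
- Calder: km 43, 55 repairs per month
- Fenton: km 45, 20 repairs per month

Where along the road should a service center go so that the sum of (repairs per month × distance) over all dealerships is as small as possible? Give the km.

x = 39

For a sum of weighted absolute distances on a line, the optimum is the weighted median (not the mean). Total weight W = 259; half-weight = 129.5.
Sort by position and accumulate weight:
  km 2 (Granby, w=50) → cum 50
  km 17 (Brookfield, w=11) → cum 61
  km 29 (Ashton, w=3) → cum 64
  km 38 (Denby, w=40) → cum 104
  km 39 (Elwood, w=80) → cum 184  ≥ 129.5 → median here
  km 43 (Calder, w=55) → cum 239
  km 45 (Fenton, w=20) → cum 259
Optimal location: km 39.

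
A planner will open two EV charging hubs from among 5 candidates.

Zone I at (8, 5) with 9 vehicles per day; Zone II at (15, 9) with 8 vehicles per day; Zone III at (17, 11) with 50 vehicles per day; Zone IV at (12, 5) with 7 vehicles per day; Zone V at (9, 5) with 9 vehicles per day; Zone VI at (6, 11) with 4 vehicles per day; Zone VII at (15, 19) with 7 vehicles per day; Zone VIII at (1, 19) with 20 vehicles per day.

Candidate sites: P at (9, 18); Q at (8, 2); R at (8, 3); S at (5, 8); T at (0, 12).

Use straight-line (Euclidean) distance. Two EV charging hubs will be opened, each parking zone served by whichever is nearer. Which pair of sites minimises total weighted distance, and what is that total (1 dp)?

Evaluate every pair (each demand assigned to the nearer of the two):
  {P, R}: total = 909.0
  {P, Q}: total = 935.5
  {P, S}: total = 964.9
  {R, T}: total = 1026.9
  {Q, T}: total = 1087.7
  {S, T}: total = 1093.5
  {R, S}: total = 1096.1
  {P, T}: total = 1118.1
  {Q, S}: total = 1138.9
  {Q, R}: total = 1249.8
Best pair: {P, R} with total 909.0.

{P, R}, total 909.0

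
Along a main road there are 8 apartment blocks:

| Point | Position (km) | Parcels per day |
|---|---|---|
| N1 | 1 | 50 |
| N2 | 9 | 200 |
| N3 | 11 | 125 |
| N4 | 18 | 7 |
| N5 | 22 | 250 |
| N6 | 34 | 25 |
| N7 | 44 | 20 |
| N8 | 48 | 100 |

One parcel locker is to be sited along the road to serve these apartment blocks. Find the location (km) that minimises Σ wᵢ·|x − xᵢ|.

For a sum of weighted absolute distances on a line, the optimum is the weighted median (not the mean). Total weight W = 777; half-weight = 388.5.
Sort by position and accumulate weight:
  km 1 (N1, w=50) → cum 50
  km 9 (N2, w=200) → cum 250
  km 11 (N3, w=125) → cum 375
  km 18 (N4, w=7) → cum 382
  km 22 (N5, w=250) → cum 632  ≥ 388.5 → median here
  km 34 (N6, w=25) → cum 657
  km 44 (N7, w=20) → cum 677
  km 48 (N8, w=100) → cum 777
Optimal location: km 22.

x = 22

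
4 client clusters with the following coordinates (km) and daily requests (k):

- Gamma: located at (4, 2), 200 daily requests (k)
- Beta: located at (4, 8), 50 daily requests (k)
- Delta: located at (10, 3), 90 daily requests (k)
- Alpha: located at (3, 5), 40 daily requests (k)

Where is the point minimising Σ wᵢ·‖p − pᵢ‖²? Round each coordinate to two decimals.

The minimiser of Σwᵢ‖p−pᵢ‖² is the weighted centroid p* = (Σwᵢpᵢ)/(Σwᵢ).
Σwᵢ = 380.
Σwᵢxᵢ = 200·4 + 50·4 + 90·10 + 40·3 = 2020.
Σwᵢyᵢ = 200·2 + 50·8 + 90·3 + 40·5 = 1270.
x* = 2020/380 = 5.32, y* = 1270/380 = 3.34.

(5.32, 3.34)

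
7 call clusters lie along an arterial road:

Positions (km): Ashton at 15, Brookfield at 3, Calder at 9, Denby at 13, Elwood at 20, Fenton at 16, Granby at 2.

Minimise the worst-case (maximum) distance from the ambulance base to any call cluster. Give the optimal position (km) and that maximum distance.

location 11, max distance 9

The 1-center on a line is the midpoint of the two extreme points: leftmost at 2, rightmost at 20.
Optimal location = (2 + 20)/2 = 11; maximum distance = (20 − 2)/2 = 9.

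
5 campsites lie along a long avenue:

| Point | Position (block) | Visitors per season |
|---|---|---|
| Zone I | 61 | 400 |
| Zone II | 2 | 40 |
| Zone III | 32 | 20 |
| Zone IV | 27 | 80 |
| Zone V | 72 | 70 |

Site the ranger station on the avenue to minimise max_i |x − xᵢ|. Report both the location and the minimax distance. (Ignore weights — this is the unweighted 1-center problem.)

The 1-center on a line is the midpoint of the two extreme points: leftmost at 2, rightmost at 72.
Optimal location = (2 + 72)/2 = 37; maximum distance = (72 − 2)/2 = 35.

location 37, max distance 35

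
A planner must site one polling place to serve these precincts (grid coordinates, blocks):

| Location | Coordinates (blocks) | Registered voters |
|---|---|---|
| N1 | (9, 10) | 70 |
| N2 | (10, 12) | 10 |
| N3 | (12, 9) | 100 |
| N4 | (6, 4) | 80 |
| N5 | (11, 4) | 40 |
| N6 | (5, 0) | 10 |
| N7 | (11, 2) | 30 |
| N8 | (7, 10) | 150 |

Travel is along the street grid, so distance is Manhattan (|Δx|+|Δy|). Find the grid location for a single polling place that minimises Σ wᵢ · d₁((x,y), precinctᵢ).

(9, 9)

Manhattan distance separates: Σwᵢ(|x−xᵢ|+|y−yᵢ|) = Σwᵢ|x−xᵢ| + Σwᵢ|y−yᵢ|, so x and y are optimised independently as 1-D weighted medians.
Total weight W = 490; half = 245.
x-coordinate, sorted with cumulative weight:
  x=5 (N6, w=10) cum 10
  x=6 (N4, w=80) cum 90
  x=7 (N8, w=150) cum 240
  x=9 (N1, w=70) cum 310  ← median
  x=10 (N2, w=10) cum 320
  x=11 (N5, w=40) cum 360
  x=11 (N7, w=30) cum 390
  x=12 (N3, w=100) cum 490
⇒ x* = 9
y-coordinate, sorted with cumulative weight:
  y=0 (N6, w=10) cum 10
  y=2 (N7, w=30) cum 40
  y=4 (N4, w=80) cum 120
  y=4 (N5, w=40) cum 160
  y=9 (N3, w=100) cum 260  ← median
  y=10 (N1, w=70) cum 330
  y=10 (N8, w=150) cum 480
  y=12 (N2, w=10) cum 490
⇒ y* = 9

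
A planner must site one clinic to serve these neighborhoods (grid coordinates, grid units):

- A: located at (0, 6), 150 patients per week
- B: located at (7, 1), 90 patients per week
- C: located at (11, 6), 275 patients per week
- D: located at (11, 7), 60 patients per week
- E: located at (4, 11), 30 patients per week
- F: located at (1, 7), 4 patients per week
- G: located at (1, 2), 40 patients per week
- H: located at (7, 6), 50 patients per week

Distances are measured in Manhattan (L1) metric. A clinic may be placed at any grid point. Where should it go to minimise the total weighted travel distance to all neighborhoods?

(7, 6)

Manhattan distance separates: Σwᵢ(|x−xᵢ|+|y−yᵢ|) = Σwᵢ|x−xᵢ| + Σwᵢ|y−yᵢ|, so x and y are optimised independently as 1-D weighted medians.
Total weight W = 699; half = 349.5.
x-coordinate, sorted with cumulative weight:
  x=0 (A, w=150) cum 150
  x=1 (F, w=4) cum 154
  x=1 (G, w=40) cum 194
  x=4 (E, w=30) cum 224
  x=7 (B, w=90) cum 314
  x=7 (H, w=50) cum 364  ← median
  x=11 (C, w=275) cum 639
  x=11 (D, w=60) cum 699
⇒ x* = 7
y-coordinate, sorted with cumulative weight:
  y=1 (B, w=90) cum 90
  y=2 (G, w=40) cum 130
  y=6 (A, w=150) cum 280
  y=6 (C, w=275) cum 555  ← median
  y=6 (H, w=50) cum 605
  y=7 (D, w=60) cum 665
  y=7 (F, w=4) cum 669
  y=11 (E, w=30) cum 699
⇒ y* = 6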